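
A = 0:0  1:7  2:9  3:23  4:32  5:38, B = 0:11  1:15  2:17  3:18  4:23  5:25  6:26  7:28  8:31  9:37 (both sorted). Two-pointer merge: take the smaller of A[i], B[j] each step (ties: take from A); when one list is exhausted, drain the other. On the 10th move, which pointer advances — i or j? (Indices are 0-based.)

i=0 j=0: A[i]=0<=B[j]=11 take 0, i++
i=1 j=0: A[i]=7<=B[j]=11 take 7, i++
i=2 j=0: A[i]=9<=B[j]=11 take 9, i++
i=3 j=0: A[i]=23>B[j]=11 take 11, j++
i=3 j=1: A[i]=23>B[j]=15 take 15, j++
i=3 j=2: A[i]=23>B[j]=17 take 17, j++
i=3 j=3: A[i]=23>B[j]=18 take 18, j++
i=3 j=4: A[i]=23<=B[j]=23 take 23, i++
i=4 j=4: A[i]=32>B[j]=23 take 23, j++
i=4 j=5: A[i]=32>B[j]=25 take 25, j++

j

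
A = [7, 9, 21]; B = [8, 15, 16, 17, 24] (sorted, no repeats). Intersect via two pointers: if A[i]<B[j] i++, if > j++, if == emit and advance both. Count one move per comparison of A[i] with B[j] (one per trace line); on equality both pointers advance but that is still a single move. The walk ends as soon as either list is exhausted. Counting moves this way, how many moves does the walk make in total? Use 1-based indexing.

7 moves

i=1 j=1: 7<8, i++
i=2 j=1: 9>8, j++
i=2 j=2: 9<15, i++
i=3 j=2: 21>15, j++
i=3 j=3: 21>16, j++
i=3 j=4: 21>17, j++
i=3 j=5: 21<24, i++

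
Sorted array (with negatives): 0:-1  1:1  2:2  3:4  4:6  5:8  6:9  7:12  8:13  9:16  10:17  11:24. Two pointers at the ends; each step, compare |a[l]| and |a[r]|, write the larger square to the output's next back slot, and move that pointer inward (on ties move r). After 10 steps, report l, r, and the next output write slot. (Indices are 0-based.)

l=0 r=11: |-1|<=|24| out[11]=576, r--
l=0 r=10: |-1|<=|17| out[10]=289, r--
l=0 r=9: |-1|<=|16| out[9]=256, r--
l=0 r=8: |-1|<=|13| out[8]=169, r--
l=0 r=7: |-1|<=|12| out[7]=144, r--
l=0 r=6: |-1|<=|9| out[6]=81, r--
l=0 r=5: |-1|<=|8| out[5]=64, r--
l=0 r=4: |-1|<=|6| out[4]=36, r--
l=0 r=3: |-1|<=|4| out[3]=16, r--
l=0 r=2: |-1|<=|2| out[2]=4, r--

l=0, r=1, next write slot=1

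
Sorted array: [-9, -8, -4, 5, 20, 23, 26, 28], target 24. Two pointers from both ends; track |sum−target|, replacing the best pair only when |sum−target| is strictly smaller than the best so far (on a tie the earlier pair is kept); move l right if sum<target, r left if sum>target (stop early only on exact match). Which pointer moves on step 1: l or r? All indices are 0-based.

l=0 r=7: -9+28=19 d=5 *, l++

l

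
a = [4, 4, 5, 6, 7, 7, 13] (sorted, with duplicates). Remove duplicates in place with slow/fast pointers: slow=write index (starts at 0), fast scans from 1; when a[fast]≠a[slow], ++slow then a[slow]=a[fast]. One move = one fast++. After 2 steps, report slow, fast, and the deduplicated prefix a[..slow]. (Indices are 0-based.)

(s=0,f=1) a[fast]=4=a[slow] dup → fast++
(s=0,f=2) a[fast]=5≠a[slow]=4 write a[1]=5 → slow++,fast++

slow=1, fast=3, prefix=[4, 5]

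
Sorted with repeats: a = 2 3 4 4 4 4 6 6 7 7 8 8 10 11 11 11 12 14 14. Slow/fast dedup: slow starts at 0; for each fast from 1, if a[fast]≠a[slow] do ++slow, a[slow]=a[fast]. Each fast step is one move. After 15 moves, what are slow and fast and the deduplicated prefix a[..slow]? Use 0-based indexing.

slow=7, fast=16, prefix=[2, 3, 4, 6, 7, 8, 10, 11]

slow=0 fast=1: a[fast]=3≠a[slow]=2 write a[1]=3, slow++,fast++
slow=1 fast=2: a[fast]=4≠a[slow]=3 write a[2]=4, slow++,fast++
slow=2 fast=3: a[fast]=4=a[slow] dup, fast++
slow=2 fast=4: a[fast]=4=a[slow] dup, fast++
slow=2 fast=5: a[fast]=4=a[slow] dup, fast++
slow=2 fast=6: a[fast]=6≠a[slow]=4 write a[3]=6, slow++,fast++
slow=3 fast=7: a[fast]=6=a[slow] dup, fast++
slow=3 fast=8: a[fast]=7≠a[slow]=6 write a[4]=7, slow++,fast++
slow=4 fast=9: a[fast]=7=a[slow] dup, fast++
slow=4 fast=10: a[fast]=8≠a[slow]=7 write a[5]=8, slow++,fast++
slow=5 fast=11: a[fast]=8=a[slow] dup, fast++
slow=5 fast=12: a[fast]=10≠a[slow]=8 write a[6]=10, slow++,fast++
slow=6 fast=13: a[fast]=11≠a[slow]=10 write a[7]=11, slow++,fast++
slow=7 fast=14: a[fast]=11=a[slow] dup, fast++
slow=7 fast=15: a[fast]=11=a[slow] dup, fast++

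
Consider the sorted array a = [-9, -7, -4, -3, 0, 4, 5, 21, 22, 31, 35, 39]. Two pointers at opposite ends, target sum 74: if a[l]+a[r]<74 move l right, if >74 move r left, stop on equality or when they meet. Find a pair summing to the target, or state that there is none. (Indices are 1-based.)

(35, 39)

[1,12] -9+39=30 <74 → l++
[2,12] -7+39=32 <74 → l++
[3,12] -4+39=35 <74 → l++
[4,12] -3+39=36 <74 → l++
[5,12] 0+39=39 <74 → l++
[6,12] 4+39=43 <74 → l++
[7,12] 5+39=44 <74 → l++
[8,12] 21+39=60 <74 → l++
[9,12] 22+39=61 <74 → l++
[10,12] 31+39=70 <74 → l++
[11,12] 35+39=74 → found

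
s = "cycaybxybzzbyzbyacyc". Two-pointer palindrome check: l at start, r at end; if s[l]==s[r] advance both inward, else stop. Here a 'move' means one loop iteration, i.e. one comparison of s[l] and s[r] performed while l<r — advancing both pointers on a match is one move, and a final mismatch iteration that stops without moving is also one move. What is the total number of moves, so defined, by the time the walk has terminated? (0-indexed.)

l=0 r=19: 'c'=='c', l++,r--
l=1 r=18: 'y'=='y', l++,r--
l=2 r=17: 'c'=='c', l++,r--
l=3 r=16: 'a'=='a', l++,r--
l=4 r=15: 'y'=='y', l++,r--
l=5 r=14: 'b'=='b', l++,r--
l=6 r=13: 'x'!='z', stop

7 moves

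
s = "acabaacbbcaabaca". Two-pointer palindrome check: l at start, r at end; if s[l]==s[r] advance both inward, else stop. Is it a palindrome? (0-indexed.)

palindrome

[0,15] 'a'=='a' → l++,r--
[1,14] 'c'=='c' → l++,r--
[2,13] 'a'=='a' → l++,r--
[3,12] 'b'=='b' → l++,r--
[4,11] 'a'=='a' → l++,r--
[5,10] 'a'=='a' → l++,r--
[6,9] 'c'=='c' → l++,r--
[7,8] 'b'=='b' → l++,r--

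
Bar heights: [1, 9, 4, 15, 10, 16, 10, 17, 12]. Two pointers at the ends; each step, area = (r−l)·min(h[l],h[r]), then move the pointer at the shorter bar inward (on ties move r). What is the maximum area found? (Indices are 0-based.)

max area = 63

[0,8] min(1,12)*8=8 best=8 * → l++
[1,8] min(9,12)*7=63 best=63 * → l++
[2,8] min(4,12)*6=24 best=63 → l++
[3,8] min(15,12)*5=60 best=63 → r--
[3,7] min(15,17)*4=60 best=63 → l++
[4,7] min(10,17)*3=30 best=63 → l++
[5,7] min(16,17)*2=32 best=63 → l++
[6,7] min(10,17)*1=10 best=63 → l++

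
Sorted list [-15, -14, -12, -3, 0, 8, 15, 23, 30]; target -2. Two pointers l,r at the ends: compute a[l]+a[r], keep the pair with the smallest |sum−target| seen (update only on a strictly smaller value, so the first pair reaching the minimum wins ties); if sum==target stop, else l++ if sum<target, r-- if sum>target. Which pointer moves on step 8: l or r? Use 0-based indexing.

l

l=0 r=8: -15+30=15 d=17 *, r--
l=0 r=7: -15+23=8 d=10 *, r--
l=0 r=6: -15+15=0 d=2 *, r--
l=0 r=5: -15+8=-7 d=5, l++
l=1 r=5: -14+8=-6 d=4, l++
l=2 r=5: -12+8=-4 d=2, l++
l=3 r=5: -3+8=5 d=7, r--
l=3 r=4: -3+0=-3 d=1 *, l++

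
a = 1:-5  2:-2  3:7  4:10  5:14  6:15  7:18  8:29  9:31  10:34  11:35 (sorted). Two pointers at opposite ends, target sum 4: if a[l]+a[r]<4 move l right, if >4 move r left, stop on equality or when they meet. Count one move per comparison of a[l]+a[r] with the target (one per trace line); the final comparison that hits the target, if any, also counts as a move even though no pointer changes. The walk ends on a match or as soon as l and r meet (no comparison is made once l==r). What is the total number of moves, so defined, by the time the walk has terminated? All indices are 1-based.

[1,11] -5+35=30 >4 → r--
[1,10] -5+34=29 >4 → r--
[1,9] -5+31=26 >4 → r--
[1,8] -5+29=24 >4 → r--
[1,7] -5+18=13 >4 → r--
[1,6] -5+15=10 >4 → r--
[1,5] -5+14=9 >4 → r--
[1,4] -5+10=5 >4 → r--
[1,3] -5+7=2 <4 → l++
[2,3] -2+7=5 >4 → r--

10 moves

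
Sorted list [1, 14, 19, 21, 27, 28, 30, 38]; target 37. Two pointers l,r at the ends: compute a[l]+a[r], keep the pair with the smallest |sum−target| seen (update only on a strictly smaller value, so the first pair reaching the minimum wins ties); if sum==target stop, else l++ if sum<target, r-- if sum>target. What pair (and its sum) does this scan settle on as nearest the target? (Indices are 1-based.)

pair (1, 38) with sum 39 (|Δ|=2)

[1,8] 1+38=39 d=2 * → r--
[1,7] 1+30=31 d=6 → l++
[2,7] 14+30=44 d=7 → r--
[2,6] 14+28=42 d=5 → r--
[2,5] 14+27=41 d=4 → r--
[2,4] 14+21=35 d=2 → l++
[3,4] 19+21=40 d=3 → r--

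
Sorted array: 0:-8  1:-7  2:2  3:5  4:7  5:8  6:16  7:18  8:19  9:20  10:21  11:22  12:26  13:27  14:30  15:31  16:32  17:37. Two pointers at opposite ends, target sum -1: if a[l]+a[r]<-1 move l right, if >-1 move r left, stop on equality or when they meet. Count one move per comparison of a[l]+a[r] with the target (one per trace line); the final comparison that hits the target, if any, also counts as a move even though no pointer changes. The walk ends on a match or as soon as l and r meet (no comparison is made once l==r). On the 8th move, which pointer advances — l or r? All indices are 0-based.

r

l=0 r=17: -8+37=29 >-1, r--
l=0 r=16: -8+32=24 >-1, r--
l=0 r=15: -8+31=23 >-1, r--
l=0 r=14: -8+30=22 >-1, r--
l=0 r=13: -8+27=19 >-1, r--
l=0 r=12: -8+26=18 >-1, r--
l=0 r=11: -8+22=14 >-1, r--
l=0 r=10: -8+21=13 >-1, r--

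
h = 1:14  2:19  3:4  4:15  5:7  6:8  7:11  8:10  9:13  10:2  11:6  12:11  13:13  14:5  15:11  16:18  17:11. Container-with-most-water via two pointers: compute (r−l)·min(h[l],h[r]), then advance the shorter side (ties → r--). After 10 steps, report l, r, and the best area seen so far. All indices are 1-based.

l=2, r=8, best area=252

[1,17] min(14,11)*16=176 best=176 * → r--
[1,16] min(14,18)*15=210 best=210 * → l++
[2,16] min(19,18)*14=252 best=252 * → r--
[2,15] min(19,11)*13=143 best=252 → r--
[2,14] min(19,5)*12=60 best=252 → r--
[2,13] min(19,13)*11=143 best=252 → r--
[2,12] min(19,11)*10=110 best=252 → r--
[2,11] min(19,6)*9=54 best=252 → r--
[2,10] min(19,2)*8=16 best=252 → r--
[2,9] min(19,13)*7=91 best=252 → r--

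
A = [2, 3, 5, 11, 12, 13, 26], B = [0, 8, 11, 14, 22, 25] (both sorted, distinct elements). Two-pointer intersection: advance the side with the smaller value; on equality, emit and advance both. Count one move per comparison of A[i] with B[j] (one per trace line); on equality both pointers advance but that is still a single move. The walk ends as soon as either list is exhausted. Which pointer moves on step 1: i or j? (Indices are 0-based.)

i=0 j=0: 2>0, j++

j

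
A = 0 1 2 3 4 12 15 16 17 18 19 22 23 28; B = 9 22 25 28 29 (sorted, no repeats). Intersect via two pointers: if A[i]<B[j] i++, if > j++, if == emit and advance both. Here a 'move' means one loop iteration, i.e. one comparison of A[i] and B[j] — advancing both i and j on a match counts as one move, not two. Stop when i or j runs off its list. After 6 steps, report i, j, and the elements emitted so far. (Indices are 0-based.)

[i=0,j=0] 0<9 → i++
[i=1,j=0] 1<9 → i++
[i=2,j=0] 2<9 → i++
[i=3,j=0] 3<9 → i++
[i=4,j=0] 4<9 → i++
[i=5,j=0] 12>9 → j++

i=5, j=1, emitted=[]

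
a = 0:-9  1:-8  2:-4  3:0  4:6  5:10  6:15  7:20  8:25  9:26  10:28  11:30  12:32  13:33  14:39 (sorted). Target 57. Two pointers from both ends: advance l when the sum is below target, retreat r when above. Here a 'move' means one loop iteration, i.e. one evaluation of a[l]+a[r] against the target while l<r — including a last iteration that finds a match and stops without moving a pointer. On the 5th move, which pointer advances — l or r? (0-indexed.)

l

l=0 r=14: -9+39=30 <57, l++
l=1 r=14: -8+39=31 <57, l++
l=2 r=14: -4+39=35 <57, l++
l=3 r=14: 0+39=39 <57, l++
l=4 r=14: 6+39=45 <57, l++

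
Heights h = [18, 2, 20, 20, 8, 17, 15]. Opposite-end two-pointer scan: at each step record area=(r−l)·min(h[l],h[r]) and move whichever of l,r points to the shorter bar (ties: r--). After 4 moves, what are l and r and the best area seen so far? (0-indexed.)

l=1, r=3, best area=90

[0,6] min(18,15)*6=90 best=90 * → r--
[0,5] min(18,17)*5=85 best=90 → r--
[0,4] min(18,8)*4=32 best=90 → r--
[0,3] min(18,20)*3=54 best=90 → l++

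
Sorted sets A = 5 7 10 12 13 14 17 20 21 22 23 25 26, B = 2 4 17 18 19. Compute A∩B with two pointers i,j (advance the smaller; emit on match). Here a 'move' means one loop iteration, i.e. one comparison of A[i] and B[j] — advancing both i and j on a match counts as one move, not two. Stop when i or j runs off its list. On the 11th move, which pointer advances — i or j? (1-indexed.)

j

i=1 j=1: 5>2, j++
i=1 j=2: 5>4, j++
i=1 j=3: 5<17, i++
i=2 j=3: 7<17, i++
i=3 j=3: 10<17, i++
i=4 j=3: 12<17, i++
i=5 j=3: 13<17, i++
i=6 j=3: 14<17, i++
i=7 j=3: 17==17 emit, i++,j++
i=8 j=4: 20>18, j++
i=8 j=5: 20>19, j++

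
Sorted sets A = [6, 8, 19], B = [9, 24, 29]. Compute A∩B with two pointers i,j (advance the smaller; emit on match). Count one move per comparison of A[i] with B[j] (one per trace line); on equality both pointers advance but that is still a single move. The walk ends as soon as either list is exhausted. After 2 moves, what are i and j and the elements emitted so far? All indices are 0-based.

[i=0,j=0] 6<9 → i++
[i=1,j=0] 8<9 → i++

i=2, j=0, emitted=[]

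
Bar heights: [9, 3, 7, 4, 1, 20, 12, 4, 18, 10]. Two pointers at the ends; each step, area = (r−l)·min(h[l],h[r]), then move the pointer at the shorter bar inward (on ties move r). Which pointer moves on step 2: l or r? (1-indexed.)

l

l=1 r=10: min(9,10)*9=81 best=81 *, l++
l=2 r=10: min(3,10)*8=24 best=81, l++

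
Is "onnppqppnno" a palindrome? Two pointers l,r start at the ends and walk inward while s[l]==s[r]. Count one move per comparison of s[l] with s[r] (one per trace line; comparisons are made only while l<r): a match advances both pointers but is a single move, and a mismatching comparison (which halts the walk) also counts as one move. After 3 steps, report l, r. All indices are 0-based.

l=3, r=7

[0,10] 'o'=='o' → l++,r--
[1,9] 'n'=='n' → l++,r--
[2,8] 'n'=='n' → l++,r--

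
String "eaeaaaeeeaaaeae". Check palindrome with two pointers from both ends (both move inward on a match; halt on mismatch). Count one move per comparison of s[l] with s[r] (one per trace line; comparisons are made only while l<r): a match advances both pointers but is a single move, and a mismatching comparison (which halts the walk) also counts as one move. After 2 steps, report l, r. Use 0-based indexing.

l=2, r=12

[0,14] 'e'=='e' → l++,r--
[1,13] 'a'=='a' → l++,r--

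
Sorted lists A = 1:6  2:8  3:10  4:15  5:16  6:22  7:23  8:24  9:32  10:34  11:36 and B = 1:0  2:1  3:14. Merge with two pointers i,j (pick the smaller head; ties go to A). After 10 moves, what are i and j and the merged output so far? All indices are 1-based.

[i=1,j=1] A[i]=6>B[j]=0 take 0 → j++
[i=1,j=2] A[i]=6>B[j]=1 take 1 → j++
[i=1,j=3] A[i]=6<=B[j]=14 take 6 → i++
[i=2,j=3] A[i]=8<=B[j]=14 take 8 → i++
[i=3,j=3] A[i]=10<=B[j]=14 take 10 → i++
[i=4,j=3] A[i]=15>B[j]=14 take 14 → j++
[i=4,j=4] B done, take A[i]=15 → i++
[i=5,j=4] B done, take A[i]=16 → i++
[i=6,j=4] B done, take A[i]=22 → i++
[i=7,j=4] B done, take A[i]=23 → i++

i=8, j=4, merged so far=[0, 1, 6, 8, 10, 14, 15, 16, 22, 23]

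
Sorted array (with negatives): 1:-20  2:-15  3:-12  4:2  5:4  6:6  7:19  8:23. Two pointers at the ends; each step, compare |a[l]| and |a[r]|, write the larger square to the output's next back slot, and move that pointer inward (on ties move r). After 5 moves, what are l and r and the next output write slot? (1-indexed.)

l=4, r=6, next write slot=3

[1,8] |-20|<=|23| out[8]=529 → r--
[1,7] |-20|>|19| out[7]=400 → l++
[2,7] |-15|<=|19| out[6]=361 → r--
[2,6] |-15|>|6| out[5]=225 → l++
[3,6] |-12|>|6| out[4]=144 → l++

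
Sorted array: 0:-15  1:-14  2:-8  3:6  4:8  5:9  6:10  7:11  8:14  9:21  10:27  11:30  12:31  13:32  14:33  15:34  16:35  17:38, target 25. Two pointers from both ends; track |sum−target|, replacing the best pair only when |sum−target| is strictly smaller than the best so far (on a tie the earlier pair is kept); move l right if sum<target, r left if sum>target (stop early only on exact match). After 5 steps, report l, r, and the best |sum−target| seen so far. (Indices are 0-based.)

[0,17] -15+38=23 d=2 * → l++
[1,17] -14+38=24 d=1 * → l++
[2,17] -8+38=30 d=5 → r--
[2,16] -8+35=27 d=2 → r--
[2,15] -8+34=26 d=1 → r--

l=2, r=14, best |Δ|=1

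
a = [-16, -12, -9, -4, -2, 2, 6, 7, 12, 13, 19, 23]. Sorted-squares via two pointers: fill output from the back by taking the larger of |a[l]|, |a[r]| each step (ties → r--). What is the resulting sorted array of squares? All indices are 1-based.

[1,12] |-16|<=|23| out[12]=529 → r--
[1,11] |-16|<=|19| out[11]=361 → r--
[1,10] |-16|>|13| out[10]=256 → l++
[2,10] |-12|<=|13| out[9]=169 → r--
[2,9] |-12|<=|12| out[8]=144 → r--
[2,8] |-12|>|7| out[7]=144 → l++
[3,8] |-9|>|7| out[6]=81 → l++
[4,8] |-4|<=|7| out[5]=49 → r--
[4,7] |-4|<=|6| out[4]=36 → r--
[4,6] |-4|>|2| out[3]=16 → l++
[5,6] |-2|<=|2| out[2]=4 → r--
[5,5] |-2|<=|-2| out[1]=4 → r--

[4, 4, 16, 36, 49, 81, 144, 144, 169, 256, 361, 529]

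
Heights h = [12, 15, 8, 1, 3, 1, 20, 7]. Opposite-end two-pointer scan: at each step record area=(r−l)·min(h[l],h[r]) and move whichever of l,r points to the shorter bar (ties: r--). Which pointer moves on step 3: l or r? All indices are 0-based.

l

l=0 r=7: min(12,7)*7=49 best=49 *, r--
l=0 r=6: min(12,20)*6=72 best=72 *, l++
l=1 r=6: min(15,20)*5=75 best=75 *, l++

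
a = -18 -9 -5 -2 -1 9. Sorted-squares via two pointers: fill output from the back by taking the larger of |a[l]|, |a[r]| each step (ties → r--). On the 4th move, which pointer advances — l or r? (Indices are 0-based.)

[0,5] |-18|>|9| out[5]=324 → l++
[1,5] |-9|<=|9| out[4]=81 → r--
[1,4] |-9|>|-1| out[3]=81 → l++
[2,4] |-5|>|-1| out[2]=25 → l++

l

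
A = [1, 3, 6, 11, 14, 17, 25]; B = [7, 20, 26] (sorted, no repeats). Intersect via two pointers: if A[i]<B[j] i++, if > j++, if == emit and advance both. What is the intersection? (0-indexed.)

i=0 j=0: 1<7, i++
i=1 j=0: 3<7, i++
i=2 j=0: 6<7, i++
i=3 j=0: 11>7, j++
i=3 j=1: 11<20, i++
i=4 j=1: 14<20, i++
i=5 j=1: 17<20, i++
i=6 j=1: 25>20, j++
i=6 j=2: 25<26, i++

intersection = []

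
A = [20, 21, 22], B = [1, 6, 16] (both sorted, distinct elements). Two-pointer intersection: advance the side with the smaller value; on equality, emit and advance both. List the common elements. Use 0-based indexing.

intersection = []

i=0 j=0: 20>1, j++
i=0 j=1: 20>6, j++
i=0 j=2: 20>16, j++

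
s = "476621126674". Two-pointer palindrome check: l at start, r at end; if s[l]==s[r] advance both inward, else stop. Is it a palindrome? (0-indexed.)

palindrome

l=0 r=11: '4'=='4', l++,r--
l=1 r=10: '7'=='7', l++,r--
l=2 r=9: '6'=='6', l++,r--
l=3 r=8: '6'=='6', l++,r--
l=4 r=7: '2'=='2', l++,r--
l=5 r=6: '1'=='1', l++,r--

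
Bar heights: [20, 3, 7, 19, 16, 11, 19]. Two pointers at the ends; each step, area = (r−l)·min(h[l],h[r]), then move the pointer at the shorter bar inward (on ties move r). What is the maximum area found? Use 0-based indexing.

[0,6] min(20,19)*6=114 best=114 * → r--
[0,5] min(20,11)*5=55 best=114 → r--
[0,4] min(20,16)*4=64 best=114 → r--
[0,3] min(20,19)*3=57 best=114 → r--
[0,2] min(20,7)*2=14 best=114 → r--
[0,1] min(20,3)*1=3 best=114 → r--

max area = 114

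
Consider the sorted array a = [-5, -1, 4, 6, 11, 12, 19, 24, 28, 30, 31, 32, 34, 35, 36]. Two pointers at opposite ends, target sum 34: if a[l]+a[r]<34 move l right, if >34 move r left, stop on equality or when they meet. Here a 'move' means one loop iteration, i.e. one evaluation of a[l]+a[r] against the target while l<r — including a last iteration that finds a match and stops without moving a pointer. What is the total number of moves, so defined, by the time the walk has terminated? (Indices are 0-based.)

3 moves

l=0 r=14: -5+36=31 <34, l++
l=1 r=14: -1+36=35 >34, r--
l=1 r=13: -1+35=34, found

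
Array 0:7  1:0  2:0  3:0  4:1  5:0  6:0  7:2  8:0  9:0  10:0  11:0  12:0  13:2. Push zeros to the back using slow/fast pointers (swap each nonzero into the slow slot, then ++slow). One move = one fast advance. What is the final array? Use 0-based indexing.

(s=0,f=0) a[fast]=7≠0 swap→a[0]=7 → slow++,fast++
(s=1,f=1) a[fast]=0 → fast++
(s=1,f=2) a[fast]=0 → fast++
(s=1,f=3) a[fast]=0 → fast++
(s=1,f=4) a[fast]=1≠0 swap→a[1]=1 → slow++,fast++
(s=2,f=5) a[fast]=0 → fast++
(s=2,f=6) a[fast]=0 → fast++
(s=2,f=7) a[fast]=2≠0 swap→a[2]=2 → slow++,fast++
(s=3,f=8) a[fast]=0 → fast++
(s=3,f=9) a[fast]=0 → fast++
(s=3,f=10) a[fast]=0 → fast++
(s=3,f=11) a[fast]=0 → fast++
(s=3,f=12) a[fast]=0 → fast++
(s=3,f=13) a[fast]=2≠0 swap→a[3]=2 → slow++,fast++

[7, 1, 2, 2, 0, 0, 0, 0, 0, 0, 0, 0, 0, 0]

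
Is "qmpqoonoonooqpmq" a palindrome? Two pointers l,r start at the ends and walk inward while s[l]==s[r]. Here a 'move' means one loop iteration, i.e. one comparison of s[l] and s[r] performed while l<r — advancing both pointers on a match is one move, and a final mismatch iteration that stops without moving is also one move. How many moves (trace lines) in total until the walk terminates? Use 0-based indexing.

8 moves

[0,15] 'q'=='q' → l++,r--
[1,14] 'm'=='m' → l++,r--
[2,13] 'p'=='p' → l++,r--
[3,12] 'q'=='q' → l++,r--
[4,11] 'o'=='o' → l++,r--
[5,10] 'o'=='o' → l++,r--
[6,9] 'n'=='n' → l++,r--
[7,8] 'o'=='o' → l++,r--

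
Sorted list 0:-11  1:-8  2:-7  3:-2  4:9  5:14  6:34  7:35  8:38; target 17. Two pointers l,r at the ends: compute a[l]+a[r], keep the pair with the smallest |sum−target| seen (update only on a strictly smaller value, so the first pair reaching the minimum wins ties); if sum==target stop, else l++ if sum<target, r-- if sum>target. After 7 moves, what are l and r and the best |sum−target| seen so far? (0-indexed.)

[0,8] -11+38=27 d=10 * → r--
[0,7] -11+35=24 d=7 * → r--
[0,6] -11+34=23 d=6 * → r--
[0,5] -11+14=3 d=14 → l++
[1,5] -8+14=6 d=11 → l++
[2,5] -7+14=7 d=10 → l++
[3,5] -2+14=12 d=5 * → l++

l=4, r=5, best |Δ|=5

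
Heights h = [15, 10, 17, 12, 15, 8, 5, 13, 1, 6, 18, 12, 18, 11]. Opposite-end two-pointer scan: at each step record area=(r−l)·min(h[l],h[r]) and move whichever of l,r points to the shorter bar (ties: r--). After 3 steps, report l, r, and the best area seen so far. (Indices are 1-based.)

[1,14] min(15,11)*13=143 best=143 * → r--
[1,13] min(15,18)*12=180 best=180 * → l++
[2,13] min(10,18)*11=110 best=180 → l++

l=3, r=13, best area=180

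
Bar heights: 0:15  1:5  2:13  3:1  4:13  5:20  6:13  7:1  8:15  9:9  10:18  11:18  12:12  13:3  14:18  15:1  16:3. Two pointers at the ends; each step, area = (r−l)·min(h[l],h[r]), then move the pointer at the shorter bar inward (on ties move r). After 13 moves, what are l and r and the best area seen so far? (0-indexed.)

l=5, r=8, best area=210

[0,16] min(15,3)*16=48 best=48 * → r--
[0,15] min(15,1)*15=15 best=48 → r--
[0,14] min(15,18)*14=210 best=210 * → l++
[1,14] min(5,18)*13=65 best=210 → l++
[2,14] min(13,18)*12=156 best=210 → l++
[3,14] min(1,18)*11=11 best=210 → l++
[4,14] min(13,18)*10=130 best=210 → l++
[5,14] min(20,18)*9=162 best=210 → r--
[5,13] min(20,3)*8=24 best=210 → r--
[5,12] min(20,12)*7=84 best=210 → r--
[5,11] min(20,18)*6=108 best=210 → r--
[5,10] min(20,18)*5=90 best=210 → r--
[5,9] min(20,9)*4=36 best=210 → r--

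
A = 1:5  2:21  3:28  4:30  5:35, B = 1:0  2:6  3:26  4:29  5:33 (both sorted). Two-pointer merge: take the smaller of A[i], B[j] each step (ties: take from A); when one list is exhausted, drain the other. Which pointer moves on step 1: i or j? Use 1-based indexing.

[i=1,j=1] A[i]=5>B[j]=0 take 0 → j++

j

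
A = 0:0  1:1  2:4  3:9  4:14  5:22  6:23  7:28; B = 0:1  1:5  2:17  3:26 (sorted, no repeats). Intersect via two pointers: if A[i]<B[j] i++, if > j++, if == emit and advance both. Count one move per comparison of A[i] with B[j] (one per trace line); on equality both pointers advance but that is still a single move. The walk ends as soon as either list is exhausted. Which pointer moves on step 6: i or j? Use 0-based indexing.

i

i=0 j=0: 0<1, i++
i=1 j=0: 1==1 emit, i++,j++
i=2 j=1: 4<5, i++
i=3 j=1: 9>5, j++
i=3 j=2: 9<17, i++
i=4 j=2: 14<17, i++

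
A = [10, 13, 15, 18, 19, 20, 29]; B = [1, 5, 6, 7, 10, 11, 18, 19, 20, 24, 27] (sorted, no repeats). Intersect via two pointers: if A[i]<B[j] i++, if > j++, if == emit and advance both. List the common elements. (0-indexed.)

intersection = [10, 18, 19, 20]

i=0 j=0: 10>1, j++
i=0 j=1: 10>5, j++
i=0 j=2: 10>6, j++
i=0 j=3: 10>7, j++
i=0 j=4: 10==10 emit, i++,j++
i=1 j=5: 13>11, j++
i=1 j=6: 13<18, i++
i=2 j=6: 15<18, i++
i=3 j=6: 18==18 emit, i++,j++
i=4 j=7: 19==19 emit, i++,j++
i=5 j=8: 20==20 emit, i++,j++
i=6 j=9: 29>24, j++
i=6 j=10: 29>27, j++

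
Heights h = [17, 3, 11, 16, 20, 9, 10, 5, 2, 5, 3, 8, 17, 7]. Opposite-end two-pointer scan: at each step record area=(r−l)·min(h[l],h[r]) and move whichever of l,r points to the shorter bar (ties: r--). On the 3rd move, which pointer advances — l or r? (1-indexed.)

l=1 r=14: min(17,7)*13=91 best=91 *, r--
l=1 r=13: min(17,17)*12=204 best=204 *, r--
l=1 r=12: min(17,8)*11=88 best=204, r--

r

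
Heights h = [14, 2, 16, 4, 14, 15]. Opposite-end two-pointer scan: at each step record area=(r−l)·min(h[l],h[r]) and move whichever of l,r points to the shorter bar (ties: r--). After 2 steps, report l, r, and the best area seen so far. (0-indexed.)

l=0 r=5: min(14,15)*5=70 best=70 *, l++
l=1 r=5: min(2,15)*4=8 best=70, l++

l=2, r=5, best area=70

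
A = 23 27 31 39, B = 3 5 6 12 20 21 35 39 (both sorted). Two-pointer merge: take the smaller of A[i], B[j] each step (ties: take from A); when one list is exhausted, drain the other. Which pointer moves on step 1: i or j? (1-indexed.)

i=1 j=1: A[i]=23>B[j]=3 take 3, j++

j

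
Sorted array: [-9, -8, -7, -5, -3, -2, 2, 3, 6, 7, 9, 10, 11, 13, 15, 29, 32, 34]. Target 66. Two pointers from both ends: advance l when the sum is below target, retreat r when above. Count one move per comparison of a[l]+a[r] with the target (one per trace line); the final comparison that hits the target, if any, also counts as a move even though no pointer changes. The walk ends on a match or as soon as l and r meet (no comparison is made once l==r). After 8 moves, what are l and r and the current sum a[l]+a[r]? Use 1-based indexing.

l=1 r=18: -9+34=25 <66, l++
l=2 r=18: -8+34=26 <66, l++
l=3 r=18: -7+34=27 <66, l++
l=4 r=18: -5+34=29 <66, l++
l=5 r=18: -3+34=31 <66, l++
l=6 r=18: -2+34=32 <66, l++
l=7 r=18: 2+34=36 <66, l++
l=8 r=18: 3+34=37 <66, l++

l=9, r=18, sum=40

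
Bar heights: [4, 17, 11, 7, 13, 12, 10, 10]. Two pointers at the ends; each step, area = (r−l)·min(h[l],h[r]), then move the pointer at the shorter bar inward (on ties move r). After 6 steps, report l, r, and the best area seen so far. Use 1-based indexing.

l=2, r=3, best area=60

l=1 r=8: min(4,10)*7=28 best=28 *, l++
l=2 r=8: min(17,10)*6=60 best=60 *, r--
l=2 r=7: min(17,10)*5=50 best=60, r--
l=2 r=6: min(17,12)*4=48 best=60, r--
l=2 r=5: min(17,13)*3=39 best=60, r--
l=2 r=4: min(17,7)*2=14 best=60, r--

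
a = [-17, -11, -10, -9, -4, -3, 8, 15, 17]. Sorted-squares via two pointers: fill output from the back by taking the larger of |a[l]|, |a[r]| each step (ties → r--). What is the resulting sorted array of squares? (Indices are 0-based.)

[9, 16, 64, 81, 100, 121, 225, 289, 289]

[0,8] |-17|<=|17| out[8]=289 → r--
[0,7] |-17|>|15| out[7]=289 → l++
[1,7] |-11|<=|15| out[6]=225 → r--
[1,6] |-11|>|8| out[5]=121 → l++
[2,6] |-10|>|8| out[4]=100 → l++
[3,6] |-9|>|8| out[3]=81 → l++
[4,6] |-4|<=|8| out[2]=64 → r--
[4,5] |-4|>|-3| out[1]=16 → l++
[5,5] |-3|<=|-3| out[0]=9 → r--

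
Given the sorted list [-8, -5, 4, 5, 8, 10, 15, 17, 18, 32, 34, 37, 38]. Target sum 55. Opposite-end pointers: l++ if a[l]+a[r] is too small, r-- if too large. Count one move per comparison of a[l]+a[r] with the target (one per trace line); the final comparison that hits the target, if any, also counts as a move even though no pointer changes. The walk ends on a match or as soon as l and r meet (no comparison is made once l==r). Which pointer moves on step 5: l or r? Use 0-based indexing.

l

[0,12] -8+38=30 <55 → l++
[1,12] -5+38=33 <55 → l++
[2,12] 4+38=42 <55 → l++
[3,12] 5+38=43 <55 → l++
[4,12] 8+38=46 <55 → l++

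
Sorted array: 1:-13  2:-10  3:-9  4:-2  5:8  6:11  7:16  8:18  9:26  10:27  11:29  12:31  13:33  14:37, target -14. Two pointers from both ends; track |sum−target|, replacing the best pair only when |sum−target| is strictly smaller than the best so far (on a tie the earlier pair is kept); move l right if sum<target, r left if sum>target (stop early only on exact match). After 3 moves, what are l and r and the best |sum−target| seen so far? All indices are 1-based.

l=1, r=11, best |Δ|=32

l=1 r=14: -13+37=24 d=38 *, r--
l=1 r=13: -13+33=20 d=34 *, r--
l=1 r=12: -13+31=18 d=32 *, r--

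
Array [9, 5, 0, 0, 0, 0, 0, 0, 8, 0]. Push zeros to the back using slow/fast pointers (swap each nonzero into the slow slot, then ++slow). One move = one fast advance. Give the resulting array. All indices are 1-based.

[9, 5, 8, 0, 0, 0, 0, 0, 0, 0]

(s=1,f=1) a[fast]=9≠0 swap→a[1]=9 → slow++,fast++
(s=2,f=2) a[fast]=5≠0 swap→a[2]=5 → slow++,fast++
(s=3,f=3) a[fast]=0 → fast++
(s=3,f=4) a[fast]=0 → fast++
(s=3,f=5) a[fast]=0 → fast++
(s=3,f=6) a[fast]=0 → fast++
(s=3,f=7) a[fast]=0 → fast++
(s=3,f=8) a[fast]=0 → fast++
(s=3,f=9) a[fast]=8≠0 swap→a[3]=8 → slow++,fast++
(s=4,f=10) a[fast]=0 → fast++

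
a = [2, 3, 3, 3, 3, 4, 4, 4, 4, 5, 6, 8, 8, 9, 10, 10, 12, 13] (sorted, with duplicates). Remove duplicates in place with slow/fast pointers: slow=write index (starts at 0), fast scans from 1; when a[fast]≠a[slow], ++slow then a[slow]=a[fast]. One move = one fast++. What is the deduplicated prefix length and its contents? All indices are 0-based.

length 10; prefix = [2, 3, 4, 5, 6, 8, 9, 10, 12, 13]

(s=0,f=1) a[fast]=3≠a[slow]=2 write a[1]=3 → slow++,fast++
(s=1,f=2) a[fast]=3=a[slow] dup → fast++
(s=1,f=3) a[fast]=3=a[slow] dup → fast++
(s=1,f=4) a[fast]=3=a[slow] dup → fast++
(s=1,f=5) a[fast]=4≠a[slow]=3 write a[2]=4 → slow++,fast++
(s=2,f=6) a[fast]=4=a[slow] dup → fast++
(s=2,f=7) a[fast]=4=a[slow] dup → fast++
(s=2,f=8) a[fast]=4=a[slow] dup → fast++
(s=2,f=9) a[fast]=5≠a[slow]=4 write a[3]=5 → slow++,fast++
(s=3,f=10) a[fast]=6≠a[slow]=5 write a[4]=6 → slow++,fast++
(s=4,f=11) a[fast]=8≠a[slow]=6 write a[5]=8 → slow++,fast++
(s=5,f=12) a[fast]=8=a[slow] dup → fast++
(s=5,f=13) a[fast]=9≠a[slow]=8 write a[6]=9 → slow++,fast++
(s=6,f=14) a[fast]=10≠a[slow]=9 write a[7]=10 → slow++,fast++
(s=7,f=15) a[fast]=10=a[slow] dup → fast++
(s=7,f=16) a[fast]=12≠a[slow]=10 write a[8]=12 → slow++,fast++
(s=8,f=17) a[fast]=13≠a[slow]=12 write a[9]=13 → slow++,fast++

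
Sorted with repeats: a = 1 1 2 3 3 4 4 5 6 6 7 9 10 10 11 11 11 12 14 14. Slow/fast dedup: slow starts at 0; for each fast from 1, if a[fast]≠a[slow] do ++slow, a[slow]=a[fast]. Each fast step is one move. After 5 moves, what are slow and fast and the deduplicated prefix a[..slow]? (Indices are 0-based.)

slow=3, fast=6, prefix=[1, 2, 3, 4]

slow=0 fast=1: a[fast]=1=a[slow] dup, fast++
slow=0 fast=2: a[fast]=2≠a[slow]=1 write a[1]=2, slow++,fast++
slow=1 fast=3: a[fast]=3≠a[slow]=2 write a[2]=3, slow++,fast++
slow=2 fast=4: a[fast]=3=a[slow] dup, fast++
slow=2 fast=5: a[fast]=4≠a[slow]=3 write a[3]=4, slow++,fast++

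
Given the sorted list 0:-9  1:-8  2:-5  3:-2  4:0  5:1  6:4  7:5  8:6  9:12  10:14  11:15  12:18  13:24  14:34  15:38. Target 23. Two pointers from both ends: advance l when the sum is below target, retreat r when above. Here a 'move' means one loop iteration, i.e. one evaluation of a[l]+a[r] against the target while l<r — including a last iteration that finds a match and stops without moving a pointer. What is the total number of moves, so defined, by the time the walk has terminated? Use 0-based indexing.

11 moves

[0,15] -9+38=29 >23 → r--
[0,14] -9+34=25 >23 → r--
[0,13] -9+24=15 <23 → l++
[1,13] -8+24=16 <23 → l++
[2,13] -5+24=19 <23 → l++
[3,13] -2+24=22 <23 → l++
[4,13] 0+24=24 >23 → r--
[4,12] 0+18=18 <23 → l++
[5,12] 1+18=19 <23 → l++
[6,12] 4+18=22 <23 → l++
[7,12] 5+18=23 → found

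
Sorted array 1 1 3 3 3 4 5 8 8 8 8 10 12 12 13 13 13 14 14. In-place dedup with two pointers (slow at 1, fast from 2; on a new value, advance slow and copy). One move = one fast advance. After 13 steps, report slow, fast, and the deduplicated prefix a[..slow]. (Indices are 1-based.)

slow=7, fast=15, prefix=[1, 3, 4, 5, 8, 10, 12]

(s=1,f=2) a[fast]=1=a[slow] dup → fast++
(s=1,f=3) a[fast]=3≠a[slow]=1 write a[2]=3 → slow++,fast++
(s=2,f=4) a[fast]=3=a[slow] dup → fast++
(s=2,f=5) a[fast]=3=a[slow] dup → fast++
(s=2,f=6) a[fast]=4≠a[slow]=3 write a[3]=4 → slow++,fast++
(s=3,f=7) a[fast]=5≠a[slow]=4 write a[4]=5 → slow++,fast++
(s=4,f=8) a[fast]=8≠a[slow]=5 write a[5]=8 → slow++,fast++
(s=5,f=9) a[fast]=8=a[slow] dup → fast++
(s=5,f=10) a[fast]=8=a[slow] dup → fast++
(s=5,f=11) a[fast]=8=a[slow] dup → fast++
(s=5,f=12) a[fast]=10≠a[slow]=8 write a[6]=10 → slow++,fast++
(s=6,f=13) a[fast]=12≠a[slow]=10 write a[7]=12 → slow++,fast++
(s=7,f=14) a[fast]=12=a[slow] dup → fast++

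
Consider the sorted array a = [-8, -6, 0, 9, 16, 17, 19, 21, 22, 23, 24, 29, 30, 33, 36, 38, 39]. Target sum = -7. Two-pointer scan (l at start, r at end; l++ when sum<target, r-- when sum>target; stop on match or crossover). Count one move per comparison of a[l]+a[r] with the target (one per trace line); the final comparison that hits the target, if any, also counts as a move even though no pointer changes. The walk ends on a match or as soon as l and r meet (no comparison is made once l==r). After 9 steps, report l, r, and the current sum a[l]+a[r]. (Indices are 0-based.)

l=0, r=7, sum=13

l=0 r=16: -8+39=31 >-7, r--
l=0 r=15: -8+38=30 >-7, r--
l=0 r=14: -8+36=28 >-7, r--
l=0 r=13: -8+33=25 >-7, r--
l=0 r=12: -8+30=22 >-7, r--
l=0 r=11: -8+29=21 >-7, r--
l=0 r=10: -8+24=16 >-7, r--
l=0 r=9: -8+23=15 >-7, r--
l=0 r=8: -8+22=14 >-7, r--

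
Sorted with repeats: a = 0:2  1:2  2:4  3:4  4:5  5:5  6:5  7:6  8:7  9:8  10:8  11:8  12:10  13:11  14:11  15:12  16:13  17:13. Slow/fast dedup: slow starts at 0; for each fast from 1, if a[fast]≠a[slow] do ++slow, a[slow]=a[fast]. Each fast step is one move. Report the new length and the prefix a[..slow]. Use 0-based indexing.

length 10; prefix = [2, 4, 5, 6, 7, 8, 10, 11, 12, 13]

(s=0,f=1) a[fast]=2=a[slow] dup → fast++
(s=0,f=2) a[fast]=4≠a[slow]=2 write a[1]=4 → slow++,fast++
(s=1,f=3) a[fast]=4=a[slow] dup → fast++
(s=1,f=4) a[fast]=5≠a[slow]=4 write a[2]=5 → slow++,fast++
(s=2,f=5) a[fast]=5=a[slow] dup → fast++
(s=2,f=6) a[fast]=5=a[slow] dup → fast++
(s=2,f=7) a[fast]=6≠a[slow]=5 write a[3]=6 → slow++,fast++
(s=3,f=8) a[fast]=7≠a[slow]=6 write a[4]=7 → slow++,fast++
(s=4,f=9) a[fast]=8≠a[slow]=7 write a[5]=8 → slow++,fast++
(s=5,f=10) a[fast]=8=a[slow] dup → fast++
(s=5,f=11) a[fast]=8=a[slow] dup → fast++
(s=5,f=12) a[fast]=10≠a[slow]=8 write a[6]=10 → slow++,fast++
(s=6,f=13) a[fast]=11≠a[slow]=10 write a[7]=11 → slow++,fast++
(s=7,f=14) a[fast]=11=a[slow] dup → fast++
(s=7,f=15) a[fast]=12≠a[slow]=11 write a[8]=12 → slow++,fast++
(s=8,f=16) a[fast]=13≠a[slow]=12 write a[9]=13 → slow++,fast++
(s=9,f=17) a[fast]=13=a[slow] dup → fast++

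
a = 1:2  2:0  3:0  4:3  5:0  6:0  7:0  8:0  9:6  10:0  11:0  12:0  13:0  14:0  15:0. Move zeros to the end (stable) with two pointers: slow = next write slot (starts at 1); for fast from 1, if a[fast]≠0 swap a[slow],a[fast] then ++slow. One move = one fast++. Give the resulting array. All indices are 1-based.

(s=1,f=1) a[fast]=2≠0 swap→a[1]=2 → slow++,fast++
(s=2,f=2) a[fast]=0 → fast++
(s=2,f=3) a[fast]=0 → fast++
(s=2,f=4) a[fast]=3≠0 swap→a[2]=3 → slow++,fast++
(s=3,f=5) a[fast]=0 → fast++
(s=3,f=6) a[fast]=0 → fast++
(s=3,f=7) a[fast]=0 → fast++
(s=3,f=8) a[fast]=0 → fast++
(s=3,f=9) a[fast]=6≠0 swap→a[3]=6 → slow++,fast++
(s=4,f=10) a[fast]=0 → fast++
(s=4,f=11) a[fast]=0 → fast++
(s=4,f=12) a[fast]=0 → fast++
(s=4,f=13) a[fast]=0 → fast++
(s=4,f=14) a[fast]=0 → fast++
(s=4,f=15) a[fast]=0 → fast++

[2, 3, 6, 0, 0, 0, 0, 0, 0, 0, 0, 0, 0, 0, 0]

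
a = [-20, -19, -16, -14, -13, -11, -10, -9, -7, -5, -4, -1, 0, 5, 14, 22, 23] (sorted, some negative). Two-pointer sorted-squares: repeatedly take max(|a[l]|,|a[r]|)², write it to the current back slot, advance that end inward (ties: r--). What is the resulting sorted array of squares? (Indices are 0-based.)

[0, 1, 16, 25, 25, 49, 81, 100, 121, 169, 196, 196, 256, 361, 400, 484, 529]

[0,16] |-20|<=|23| out[16]=529 → r--
[0,15] |-20|<=|22| out[15]=484 → r--
[0,14] |-20|>|14| out[14]=400 → l++
[1,14] |-19|>|14| out[13]=361 → l++
[2,14] |-16|>|14| out[12]=256 → l++
[3,14] |-14|<=|14| out[11]=196 → r--
[3,13] |-14|>|5| out[10]=196 → l++
[4,13] |-13|>|5| out[9]=169 → l++
[5,13] |-11|>|5| out[8]=121 → l++
[6,13] |-10|>|5| out[7]=100 → l++
[7,13] |-9|>|5| out[6]=81 → l++
[8,13] |-7|>|5| out[5]=49 → l++
[9,13] |-5|<=|5| out[4]=25 → r--
[9,12] |-5|>|0| out[3]=25 → l++
[10,12] |-4|>|0| out[2]=16 → l++
[11,12] |-1|>|0| out[1]=1 → l++
[12,12] |0|<=|0| out[0]=0 → r--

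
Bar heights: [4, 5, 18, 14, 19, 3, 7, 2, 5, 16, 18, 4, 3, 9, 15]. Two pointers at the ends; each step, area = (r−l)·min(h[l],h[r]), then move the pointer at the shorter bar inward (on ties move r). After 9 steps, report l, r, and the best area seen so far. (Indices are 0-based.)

l=2, r=7, best area=180

[0,14] min(4,15)*14=56 best=56 * → l++
[1,14] min(5,15)*13=65 best=65 * → l++
[2,14] min(18,15)*12=180 best=180 * → r--
[2,13] min(18,9)*11=99 best=180 → r--
[2,12] min(18,3)*10=30 best=180 → r--
[2,11] min(18,4)*9=36 best=180 → r--
[2,10] min(18,18)*8=144 best=180 → r--
[2,9] min(18,16)*7=112 best=180 → r--
[2,8] min(18,5)*6=30 best=180 → r--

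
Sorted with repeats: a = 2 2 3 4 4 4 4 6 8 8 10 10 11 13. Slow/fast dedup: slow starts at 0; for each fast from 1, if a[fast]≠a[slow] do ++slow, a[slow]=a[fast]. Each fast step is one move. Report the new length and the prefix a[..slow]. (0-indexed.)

slow=0 fast=1: a[fast]=2=a[slow] dup, fast++
slow=0 fast=2: a[fast]=3≠a[slow]=2 write a[1]=3, slow++,fast++
slow=1 fast=3: a[fast]=4≠a[slow]=3 write a[2]=4, slow++,fast++
slow=2 fast=4: a[fast]=4=a[slow] dup, fast++
slow=2 fast=5: a[fast]=4=a[slow] dup, fast++
slow=2 fast=6: a[fast]=4=a[slow] dup, fast++
slow=2 fast=7: a[fast]=6≠a[slow]=4 write a[3]=6, slow++,fast++
slow=3 fast=8: a[fast]=8≠a[slow]=6 write a[4]=8, slow++,fast++
slow=4 fast=9: a[fast]=8=a[slow] dup, fast++
slow=4 fast=10: a[fast]=10≠a[slow]=8 write a[5]=10, slow++,fast++
slow=5 fast=11: a[fast]=10=a[slow] dup, fast++
slow=5 fast=12: a[fast]=11≠a[slow]=10 write a[6]=11, slow++,fast++
slow=6 fast=13: a[fast]=13≠a[slow]=11 write a[7]=13, slow++,fast++

length 8; prefix = [2, 3, 4, 6, 8, 10, 11, 13]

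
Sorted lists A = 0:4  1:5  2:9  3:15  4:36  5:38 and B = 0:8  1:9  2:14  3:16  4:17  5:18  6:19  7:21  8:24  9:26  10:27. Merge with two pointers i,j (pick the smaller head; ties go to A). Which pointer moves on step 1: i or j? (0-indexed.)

i

[i=0,j=0] A[i]=4<=B[j]=8 take 4 → i++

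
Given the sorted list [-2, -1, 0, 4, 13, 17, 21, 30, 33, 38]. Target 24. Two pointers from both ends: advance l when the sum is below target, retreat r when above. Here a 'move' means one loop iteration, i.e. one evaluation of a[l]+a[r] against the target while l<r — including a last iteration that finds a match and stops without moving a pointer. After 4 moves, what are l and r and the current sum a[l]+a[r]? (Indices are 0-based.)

l=1, r=6, sum=20

[0,9] -2+38=36 >24 → r--
[0,8] -2+33=31 >24 → r--
[0,7] -2+30=28 >24 → r--
[0,6] -2+21=19 <24 → l++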